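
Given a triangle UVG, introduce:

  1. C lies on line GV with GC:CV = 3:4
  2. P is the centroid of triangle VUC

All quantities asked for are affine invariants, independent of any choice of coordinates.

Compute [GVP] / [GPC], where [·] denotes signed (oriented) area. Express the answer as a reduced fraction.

[GVP]:[GPC] = -7/3

Set U = (0, 0), V = (1, 0), G = (0, 1); any affine frame gives the same invariant.
1. C lies on line GV with GC:CV = 3:4 ⇒ C = (3/7, 4/7)
2. P is the centroid of triangle VUC ⇒ P = (10/21, 4/21)
2·[GVP] = -1/3, 2·[GPC] = 1/7
[GVP]:[GPC] = -1/3:1/7 = -7/3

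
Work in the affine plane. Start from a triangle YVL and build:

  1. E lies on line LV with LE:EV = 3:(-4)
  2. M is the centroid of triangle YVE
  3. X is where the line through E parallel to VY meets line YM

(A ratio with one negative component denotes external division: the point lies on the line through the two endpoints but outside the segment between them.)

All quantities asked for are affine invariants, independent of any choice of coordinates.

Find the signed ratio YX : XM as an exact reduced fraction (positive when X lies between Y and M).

YX:XM = -3/2

Assign Y = (0, 0), V = (1, 0), L = (0, 1) — the answer is frame-independent, so this choice is without loss of generality.
1. E lies on line LV with LE:EV = 3:(-4) ⇒ E = (-3, 4)
2. M is the centroid of triangle YVE ⇒ M = (-2/3, 4/3)
3. X is where the line through E parallel to VY meets line YM ⇒ X = (-2, 4)
X = Y + t·(M−Y) with t = 3, so YX:XM = t:(1−t) = 3:-2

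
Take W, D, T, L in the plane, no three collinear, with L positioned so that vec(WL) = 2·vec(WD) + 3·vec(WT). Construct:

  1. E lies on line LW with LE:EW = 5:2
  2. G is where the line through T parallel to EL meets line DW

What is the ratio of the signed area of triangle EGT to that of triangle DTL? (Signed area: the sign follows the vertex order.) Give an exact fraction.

[EGT]:[DTL] = 1/6

Work in coordinates with W = (0, 0), D = (1, 0), T = (0, 1), L = (2, 3).
1. E lies on line LW with LE:EW = 5:2 ⇒ E = (4/7, 6/7)
2. G is where the line through T parallel to EL meets line DW ⇒ G = (-2/3, 0)
2·[EGT] = -2/3, 2·[DTL] = -4
[EGT]:[DTL] = -2/3:-4 = 1/6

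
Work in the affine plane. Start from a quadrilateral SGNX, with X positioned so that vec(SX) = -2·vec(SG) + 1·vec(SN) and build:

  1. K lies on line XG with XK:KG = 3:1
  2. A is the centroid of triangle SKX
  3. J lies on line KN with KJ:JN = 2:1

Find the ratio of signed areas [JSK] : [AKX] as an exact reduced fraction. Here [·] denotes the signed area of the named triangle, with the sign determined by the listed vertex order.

Assign S = (0, 0), G = (1, 0), N = (0, 1), X = (-2, 1) — the answer is frame-independent, so this choice is without loss of generality.
1. K lies on line XG with XK:KG = 3:1 ⇒ K = (1/4, 1/4)
2. A is the centroid of triangle SKX ⇒ A = (-7/12, 5/12)
3. J lies on line KN with KJ:JN = 2:1 ⇒ J = (1/12, 3/4)
2·[JSK] = 1/6, 2·[AKX] = 1/4
[JSK]:[AKX] = 1/6:1/4 = 2/3

[JSK]:[AKX] = 2/3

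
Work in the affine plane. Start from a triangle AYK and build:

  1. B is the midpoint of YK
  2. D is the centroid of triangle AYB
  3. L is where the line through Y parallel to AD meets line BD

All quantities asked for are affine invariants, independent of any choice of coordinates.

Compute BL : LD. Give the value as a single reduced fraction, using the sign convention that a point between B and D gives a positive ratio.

Set A = (0, 0), Y = (1, 0), K = (0, 1); any affine frame gives the same invariant.
1. B is the midpoint of YK ⇒ B = (1/2, 1/2)
2. D is the centroid of triangle AYB ⇒ D = (1/2, 1/6)
3. L is where the line through Y parallel to AD meets line BD ⇒ L = (1/2, -1/6)
L = B + t·(D−B) with t = 2, so BL:LD = t:(1−t) = 2:-1

BL:LD = -2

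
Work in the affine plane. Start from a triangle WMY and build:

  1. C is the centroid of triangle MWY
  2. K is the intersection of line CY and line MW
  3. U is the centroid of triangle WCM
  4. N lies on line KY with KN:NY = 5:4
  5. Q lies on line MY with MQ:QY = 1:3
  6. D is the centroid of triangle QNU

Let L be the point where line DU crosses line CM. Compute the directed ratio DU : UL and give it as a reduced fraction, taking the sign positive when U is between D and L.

DU:UL = -5/4

Assign W = (0, 0), M = (1, 0), Y = (0, 1) — the answer is frame-independent, so this choice is without loss of generality.
1. C is the centroid of triangle MWY ⇒ C = (1/3, 1/3)
2. K is the intersection of line CY and line MW ⇒ K = (1/2, 0)
3. U is the centroid of triangle WCM ⇒ U = (4/9, 1/9)
4. N lies on line KY with KN:NY = 5:4 ⇒ N = (2/9, 5/9)
5. Q lies on line MY with MQ:QY = 1:3 ⇒ Q = (3/4, 1/4)
6. D is the centroid of triangle QNU ⇒ D = (17/36, 11/36)
line DU meets CM at L = (7/15, 4/15)
U = D + t·(L−D) with t = 5, so DU:UL = 5:-4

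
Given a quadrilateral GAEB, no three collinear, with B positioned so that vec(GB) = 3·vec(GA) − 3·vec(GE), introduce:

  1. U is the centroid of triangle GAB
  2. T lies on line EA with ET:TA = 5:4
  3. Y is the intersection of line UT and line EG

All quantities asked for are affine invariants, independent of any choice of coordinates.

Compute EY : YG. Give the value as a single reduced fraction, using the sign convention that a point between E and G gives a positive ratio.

EY:YG = -10/31

Work in coordinates with G = (0, 0), A = (1, 0), E = (0, 1), B = (3, -3).
1. U is the centroid of triangle GAB ⇒ U = (4/3, -1)
2. T lies on line EA with ET:TA = 5:4 ⇒ T = (5/9, 4/9)
3. Y is the intersection of line UT and line EG ⇒ Y = (0, 31/21)
Y = E + t·(G−E) with t = -10/21, so EY:YG = t:(1−t) = -10/21:31/21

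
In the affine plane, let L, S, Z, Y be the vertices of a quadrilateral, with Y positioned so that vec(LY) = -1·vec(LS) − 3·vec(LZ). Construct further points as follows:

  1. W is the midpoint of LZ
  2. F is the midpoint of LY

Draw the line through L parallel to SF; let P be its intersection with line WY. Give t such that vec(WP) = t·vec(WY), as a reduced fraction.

Assign L = (0, 0), S = (1, 0), Z = (0, 1), Y = (-1, -3) — the answer is frame-independent, so this choice is without loss of generality.
1. W is the midpoint of LZ ⇒ W = (0, 1/2)
2. F is the midpoint of LY ⇒ F = (-1/2, -3/2)
through L parallel to SF: direction (-3/2, -3/2); meets WY at P = (-1/5, -1/5)
P = W + t·(Y−W) with t = 1/5

t = 1/5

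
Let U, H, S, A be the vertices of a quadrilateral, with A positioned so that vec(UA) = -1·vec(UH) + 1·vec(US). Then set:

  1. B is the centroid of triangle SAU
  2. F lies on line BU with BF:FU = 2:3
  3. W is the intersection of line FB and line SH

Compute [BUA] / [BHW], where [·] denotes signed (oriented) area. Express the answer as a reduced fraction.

[BUA]:[BHW] = -1/4

Set U = (0, 0), H = (1, 0), S = (0, 1), A = (-1, 1); any affine frame gives the same invariant.
1. B is the centroid of triangle SAU ⇒ B = (-1/3, 2/3)
2. F lies on line BU with BF:FU = 2:3 ⇒ F = (-1/5, 2/5)
3. W is the intersection of line FB and line SH ⇒ W = (-1, 2)
2·[BUA] = -1/3, 2·[BHW] = 4/3
[BUA]:[BHW] = -1/3:4/3 = -1/4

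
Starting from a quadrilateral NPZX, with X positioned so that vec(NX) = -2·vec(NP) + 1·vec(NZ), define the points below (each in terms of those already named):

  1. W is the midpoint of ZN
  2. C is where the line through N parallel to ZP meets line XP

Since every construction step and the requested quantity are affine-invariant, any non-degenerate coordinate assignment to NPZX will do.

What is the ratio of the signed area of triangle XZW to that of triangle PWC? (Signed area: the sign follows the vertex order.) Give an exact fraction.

[XZW]:[PWC] = -4

Work in coordinates with N = (0, 0), P = (1, 0), Z = (0, 1), X = (-2, 1).
1. W is the midpoint of ZN ⇒ W = (0, 1/2)
2. C is where the line through N parallel to ZP meets line XP ⇒ C = (-1/2, 1/2)
2·[XZW] = -1, 2·[PWC] = 1/4
[XZW]:[PWC] = -1:1/4 = -4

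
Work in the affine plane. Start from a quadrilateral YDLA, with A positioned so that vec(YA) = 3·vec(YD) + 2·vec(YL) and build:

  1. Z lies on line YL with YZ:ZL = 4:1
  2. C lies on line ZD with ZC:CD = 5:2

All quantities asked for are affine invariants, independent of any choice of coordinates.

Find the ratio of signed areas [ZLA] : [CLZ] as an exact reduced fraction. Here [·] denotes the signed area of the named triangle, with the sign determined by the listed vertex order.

[ZLA]:[CLZ] = -21/5

Set Y = (0, 0), D = (1, 0), L = (0, 1), A = (3, 2); any affine frame gives the same invariant.
1. Z lies on line YL with YZ:ZL = 4:1 ⇒ Z = (0, 4/5)
2. C lies on line ZD with ZC:CD = 5:2 ⇒ C = (5/7, 8/35)
2·[ZLA] = -3/5, 2·[CLZ] = 1/7
[ZLA]:[CLZ] = -3/5:1/7 = -21/5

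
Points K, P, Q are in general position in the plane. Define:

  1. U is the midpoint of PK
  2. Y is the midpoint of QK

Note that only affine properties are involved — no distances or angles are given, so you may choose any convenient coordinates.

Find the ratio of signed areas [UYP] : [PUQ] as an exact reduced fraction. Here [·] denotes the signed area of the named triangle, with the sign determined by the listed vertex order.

Assign K = (0, 0), P = (1, 0), Q = (0, 1) — the answer is frame-independent, so this choice is without loss of generality.
1. U is the midpoint of PK ⇒ U = (1/2, 0)
2. Y is the midpoint of QK ⇒ Y = (0, 1/2)
2·[UYP] = -1/4, 2·[PUQ] = -1/2
[UYP]:[PUQ] = -1/4:-1/2 = 1/2

[UYP]:[PUQ] = 1/2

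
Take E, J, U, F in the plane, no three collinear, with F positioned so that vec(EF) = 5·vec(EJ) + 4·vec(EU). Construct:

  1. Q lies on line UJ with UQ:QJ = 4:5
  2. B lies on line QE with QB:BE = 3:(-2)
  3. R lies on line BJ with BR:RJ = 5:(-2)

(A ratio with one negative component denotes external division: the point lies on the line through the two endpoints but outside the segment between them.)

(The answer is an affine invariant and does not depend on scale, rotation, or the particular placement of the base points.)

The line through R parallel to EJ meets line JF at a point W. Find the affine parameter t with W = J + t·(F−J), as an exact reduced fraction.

Set E = (0, 0), J = (1, 0), U = (0, 1), F = (5, 4); any affine frame gives the same invariant.
1. Q lies on line UJ with UQ:QJ = 4:5 ⇒ Q = (4/9, 5/9)
2. B lies on line QE with QB:BE = 3:(-2) ⇒ B = (-8/9, -10/9)
3. R lies on line BJ with BR:RJ = 5:(-2) ⇒ R = (61/27, 20/27)
through R parallel to EJ: direction (1, 0); meets JF at W = (47/27, 20/27)
W = J + t·(F−J) with t = 5/27

t = 5/27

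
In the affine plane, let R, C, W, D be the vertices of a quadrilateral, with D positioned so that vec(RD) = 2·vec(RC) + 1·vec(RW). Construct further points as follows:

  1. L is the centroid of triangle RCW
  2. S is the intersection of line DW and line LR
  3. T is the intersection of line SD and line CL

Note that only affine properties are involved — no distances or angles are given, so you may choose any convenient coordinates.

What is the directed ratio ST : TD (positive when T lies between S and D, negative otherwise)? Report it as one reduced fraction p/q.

ST:TD = -2/3

Assign R = (0, 0), C = (1, 0), W = (0, 1), D = (2, 1) — the answer is frame-independent, so this choice is without loss of generality.
1. L is the centroid of triangle RCW ⇒ L = (1/3, 1/3)
2. S is the intersection of line DW and line LR ⇒ S = (1, 1)
3. T is the intersection of line SD and line CL ⇒ T = (-1, 1)
T = S + t·(D−S) with t = -2, so ST:TD = t:(1−t) = -2:3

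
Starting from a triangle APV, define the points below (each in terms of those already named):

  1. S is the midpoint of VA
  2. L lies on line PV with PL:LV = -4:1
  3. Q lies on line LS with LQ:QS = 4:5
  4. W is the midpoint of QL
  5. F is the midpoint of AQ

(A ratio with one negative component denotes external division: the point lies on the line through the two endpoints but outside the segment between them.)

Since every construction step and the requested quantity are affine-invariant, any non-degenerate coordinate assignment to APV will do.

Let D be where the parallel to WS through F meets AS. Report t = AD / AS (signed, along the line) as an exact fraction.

t = 1/2

Choose coordinates A = (0, 0), P = (1, 0), V = (0, 1).
1. S is the midpoint of VA ⇒ S = (0, 1/2)
2. L lies on line PV with PL:LV = -4:1 ⇒ L = (-1/3, 4/3)
3. Q lies on line LS with LQ:QS = 4:5 ⇒ Q = (-5/27, 26/27)
4. W is the midpoint of QL ⇒ W = (-7/27, 31/27)
5. F is the midpoint of AQ ⇒ F = (-5/54, 13/27)
through F parallel to WS: direction (7/27, -35/54); meets AS at D = (0, 1/4)
D = A + t·(S−A) with t = 1/2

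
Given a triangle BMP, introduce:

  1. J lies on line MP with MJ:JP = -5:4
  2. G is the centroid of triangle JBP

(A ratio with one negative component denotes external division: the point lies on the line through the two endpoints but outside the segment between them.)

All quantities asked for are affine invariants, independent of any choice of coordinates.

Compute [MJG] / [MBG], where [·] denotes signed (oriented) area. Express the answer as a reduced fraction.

Assign B = (0, 0), M = (1, 0), P = (0, 1) — the answer is frame-independent, so this choice is without loss of generality.
1. J lies on line MP with MJ:JP = -5:4 ⇒ J = (-4, 5)
2. G is the centroid of triangle JBP ⇒ G = (-4/3, 2)
2·[MJG] = 5/3, 2·[MBG] = -2
[MJG]:[MBG] = 5/3:-2 = -5/6

[MJG]:[MBG] = -5/6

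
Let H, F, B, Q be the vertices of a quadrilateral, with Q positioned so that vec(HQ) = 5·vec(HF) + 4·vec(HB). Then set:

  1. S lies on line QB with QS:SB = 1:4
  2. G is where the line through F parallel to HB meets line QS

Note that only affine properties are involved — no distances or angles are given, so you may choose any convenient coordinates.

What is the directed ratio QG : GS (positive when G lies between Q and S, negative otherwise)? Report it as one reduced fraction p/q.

Work in coordinates with H = (0, 0), F = (1, 0), B = (0, 1), Q = (5, 4).
1. S lies on line QB with QS:SB = 1:4 ⇒ S = (4, 17/5)
2. G is where the line through F parallel to HB meets line QS ⇒ G = (1, 8/5)
G = Q + t·(S−Q) with t = 4, so QG:GS = t:(1−t) = 4:-3

QG:GS = -4/3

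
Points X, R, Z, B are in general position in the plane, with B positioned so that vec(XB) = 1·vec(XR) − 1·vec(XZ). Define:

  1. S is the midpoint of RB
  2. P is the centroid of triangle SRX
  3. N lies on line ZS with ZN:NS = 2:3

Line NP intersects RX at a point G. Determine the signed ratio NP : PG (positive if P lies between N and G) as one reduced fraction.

NP:PG = -17/5

Choose coordinates X = (0, 0), R = (1, 0), Z = (0, 1), B = (1, -1).
1. S is the midpoint of RB ⇒ S = (1, -1/2)
2. P is the centroid of triangle SRX ⇒ P = (2/3, -1/6)
3. N lies on line ZS with ZN:NS = 2:3 ⇒ N = (2/5, 2/5)
line NP meets RX at G = (10/17, 0)
P = N + t·(G−N) with t = 17/12, so NP:PG = 17/12:-5/12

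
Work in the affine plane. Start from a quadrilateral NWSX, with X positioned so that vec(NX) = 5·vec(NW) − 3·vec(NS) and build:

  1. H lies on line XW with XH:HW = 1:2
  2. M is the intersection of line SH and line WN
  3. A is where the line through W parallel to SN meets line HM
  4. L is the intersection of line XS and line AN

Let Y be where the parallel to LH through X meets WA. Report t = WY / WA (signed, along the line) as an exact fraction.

Set N = (0, 0), W = (1, 0), S = (0, 1), X = (5, -3); any affine frame gives the same invariant.
1. H lies on line XW with XH:HW = 1:2 ⇒ H = (11/3, -2)
2. M is the intersection of line SH and line WN ⇒ M = (11/9, 0)
3. A is where the line through W parallel to SN meets line HM ⇒ A = (1, 2/11)
4. L is the intersection of line XS and line AN ⇒ L = (55/54, 5/27)
through X parallel to LH: direction (143/54, -59/27); meets WA at Y = (1, 43/143)
Y = W + t·(A−W) with t = 43/26

t = 43/26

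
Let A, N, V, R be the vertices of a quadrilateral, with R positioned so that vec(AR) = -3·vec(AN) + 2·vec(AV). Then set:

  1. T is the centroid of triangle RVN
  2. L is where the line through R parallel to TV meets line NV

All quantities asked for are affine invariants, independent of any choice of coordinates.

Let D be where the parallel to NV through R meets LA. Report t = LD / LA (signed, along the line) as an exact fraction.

Choose coordinates A = (0, 0), N = (1, 0), V = (0, 1), R = (-3, 2).
1. T is the centroid of triangle RVN ⇒ T = (-2/3, 1)
2. L is where the line through R parallel to TV meets line NV ⇒ L = (-1, 2)
through R parallel to NV: direction (-1, 1); meets LA at D = (1, -2)
D = L + t·(A−L) with t = 2

t = 2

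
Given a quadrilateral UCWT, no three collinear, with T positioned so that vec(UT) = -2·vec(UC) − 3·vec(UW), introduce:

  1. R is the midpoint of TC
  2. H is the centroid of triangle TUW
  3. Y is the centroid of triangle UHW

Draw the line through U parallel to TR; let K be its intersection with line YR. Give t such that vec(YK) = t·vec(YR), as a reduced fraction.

t = 1/4

Set U = (0, 0), C = (1, 0), W = (0, 1), T = (-2, -3); any affine frame gives the same invariant.
1. R is the midpoint of TC ⇒ R = (-1/2, -3/2)
2. H is the centroid of triangle TUW ⇒ H = (-2/3, -2/3)
3. Y is the centroid of triangle UHW ⇒ Y = (-2/9, 1/9)
through U parallel to TR: direction (3/2, 3/2); meets YR at K = (-7/24, -7/24)
K = Y + t·(R−Y) with t = 1/4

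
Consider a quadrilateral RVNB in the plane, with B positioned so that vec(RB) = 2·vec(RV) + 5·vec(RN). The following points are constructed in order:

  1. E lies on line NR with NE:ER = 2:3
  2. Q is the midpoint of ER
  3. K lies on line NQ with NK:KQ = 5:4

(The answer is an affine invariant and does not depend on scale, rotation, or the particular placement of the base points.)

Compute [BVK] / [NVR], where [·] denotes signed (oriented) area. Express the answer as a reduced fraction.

[BVK]:[NVR] = 101/18

Choose coordinates R = (0, 0), V = (1, 0), N = (0, 1), B = (2, 5).
1. E lies on line NR with NE:ER = 2:3 ⇒ E = (0, 3/5)
2. Q is the midpoint of ER ⇒ Q = (0, 3/10)
3. K lies on line NQ with NK:KQ = 5:4 ⇒ K = (0, 11/18)
2·[BVK] = -101/18, 2·[NVR] = -1
[BVK]:[NVR] = -101/18:-1 = 101/18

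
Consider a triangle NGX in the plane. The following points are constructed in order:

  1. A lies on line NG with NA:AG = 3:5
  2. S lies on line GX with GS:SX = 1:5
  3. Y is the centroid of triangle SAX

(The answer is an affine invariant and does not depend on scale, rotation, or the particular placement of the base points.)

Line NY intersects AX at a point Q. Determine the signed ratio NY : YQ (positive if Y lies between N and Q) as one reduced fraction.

Work in coordinates with N = (0, 0), G = (1, 0), X = (0, 1).
1. A lies on line NG with NA:AG = 3:5 ⇒ A = (3/8, 0)
2. S lies on line GX with GS:SX = 1:5 ⇒ S = (5/6, 1/6)
3. Y is the centroid of triangle SAX ⇒ Y = (29/72, 7/18)
line NY meets AX at Q = (87/316, 21/79)
Y = N + t·(Q−N) with t = 79/54, so NY:YQ = 79/54:-25/54

NY:YQ = -79/25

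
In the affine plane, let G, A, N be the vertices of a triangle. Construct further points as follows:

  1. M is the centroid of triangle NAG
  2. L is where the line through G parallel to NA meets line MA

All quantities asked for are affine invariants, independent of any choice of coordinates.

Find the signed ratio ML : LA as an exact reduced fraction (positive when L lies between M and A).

Work in coordinates with G = (0, 0), A = (1, 0), N = (0, 1).
1. M is the centroid of triangle NAG ⇒ M = (1/3, 1/3)
2. L is where the line through G parallel to NA meets line MA ⇒ L = (-1, 1)
L = M + t·(A−M) with t = -2, so ML:LA = t:(1−t) = -2:3

ML:LA = -2/3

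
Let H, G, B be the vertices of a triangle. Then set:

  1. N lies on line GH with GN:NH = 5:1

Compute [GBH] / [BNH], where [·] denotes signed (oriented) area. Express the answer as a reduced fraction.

[GBH]:[BNH] = -6

Choose coordinates H = (0, 0), G = (1, 0), B = (0, 1).
1. N lies on line GH with GN:NH = 5:1 ⇒ N = (1/6, 0)
2·[GBH] = 1, 2·[BNH] = -1/6
[GBH]:[BNH] = 1:-1/6 = -6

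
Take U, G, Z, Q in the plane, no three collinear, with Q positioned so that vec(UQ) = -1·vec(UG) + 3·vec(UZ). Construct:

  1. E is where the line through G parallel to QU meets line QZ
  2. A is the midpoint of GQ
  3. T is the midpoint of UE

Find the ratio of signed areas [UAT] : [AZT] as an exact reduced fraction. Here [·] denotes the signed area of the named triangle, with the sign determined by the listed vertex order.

Set U = (0, 0), G = (1, 0), Z = (0, 1), Q = (-1, 3); any affine frame gives the same invariant.
1. E is where the line through G parallel to QU meets line QZ ⇒ E = (2, -3)
2. A is the midpoint of GQ ⇒ A = (0, 3/2)
3. T is the midpoint of UE ⇒ T = (1, -3/2)
2·[UAT] = -3/2, 2·[AZT] = 1/2
[UAT]:[AZT] = -3/2:1/2 = -3

[UAT]:[AZT] = -3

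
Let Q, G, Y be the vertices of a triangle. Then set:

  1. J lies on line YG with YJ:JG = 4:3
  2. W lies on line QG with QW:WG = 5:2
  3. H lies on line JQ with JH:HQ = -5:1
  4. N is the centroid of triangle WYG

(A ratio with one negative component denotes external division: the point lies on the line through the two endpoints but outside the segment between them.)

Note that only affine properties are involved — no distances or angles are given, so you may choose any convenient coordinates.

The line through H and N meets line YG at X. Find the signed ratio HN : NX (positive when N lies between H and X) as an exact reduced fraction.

HN:NX = 97/8

Set Q = (0, 0), G = (1, 0), Y = (0, 1); any affine frame gives the same invariant.
1. J lies on line YG with YJ:JG = 4:3 ⇒ J = (4/7, 3/7)
2. W lies on line QG with QW:WG = 5:2 ⇒ W = (5/7, 0)
3. H lies on line JQ with JH:HQ = -5:1 ⇒ H = (-1/7, -3/28)
4. N is the centroid of triangle WYG ⇒ N = (4/7, 1/3)
line HN meets YG at X = (428/679, 251/679)
N = H + t·(X−H) with t = 97/105, so HN:NX = 97/105:8/105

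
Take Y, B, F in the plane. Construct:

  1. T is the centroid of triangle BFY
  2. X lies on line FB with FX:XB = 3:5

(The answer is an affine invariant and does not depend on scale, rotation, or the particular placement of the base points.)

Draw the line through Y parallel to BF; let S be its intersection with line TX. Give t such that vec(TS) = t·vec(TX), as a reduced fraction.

t = -2

Choose coordinates Y = (0, 0), B = (1, 0), F = (0, 1).
1. T is the centroid of triangle BFY ⇒ T = (1/3, 1/3)
2. X lies on line FB with FX:XB = 3:5 ⇒ X = (3/8, 5/8)
through Y parallel to BF: direction (-1, 1); meets TX at S = (1/4, -1/4)
S = T + t·(X−T) with t = -2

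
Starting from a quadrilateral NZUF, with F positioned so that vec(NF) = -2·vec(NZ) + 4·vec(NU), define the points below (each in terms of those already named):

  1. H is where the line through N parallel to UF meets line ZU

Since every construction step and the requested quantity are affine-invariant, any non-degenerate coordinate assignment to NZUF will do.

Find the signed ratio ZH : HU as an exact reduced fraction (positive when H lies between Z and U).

ZH:HU = -3/2

Choose coordinates N = (0, 0), Z = (1, 0), U = (0, 1), F = (-2, 4).
1. H is where the line through N parallel to UF meets line ZU ⇒ H = (-2, 3)
H = Z + t·(U−Z) with t = 3, so ZH:HU = t:(1−t) = 3:-2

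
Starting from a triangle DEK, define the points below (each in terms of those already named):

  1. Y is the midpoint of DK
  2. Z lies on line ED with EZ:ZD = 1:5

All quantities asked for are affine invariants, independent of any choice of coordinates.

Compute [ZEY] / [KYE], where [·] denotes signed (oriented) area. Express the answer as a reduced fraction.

Choose coordinates D = (0, 0), E = (1, 0), K = (0, 1).
1. Y is the midpoint of DK ⇒ Y = (0, 1/2)
2. Z lies on line ED with EZ:ZD = 1:5 ⇒ Z = (5/6, 0)
2·[ZEY] = 1/12, 2·[KYE] = 1/2
[ZEY]:[KYE] = 1/12:1/2 = 1/6

[ZEY]:[KYE] = 1/6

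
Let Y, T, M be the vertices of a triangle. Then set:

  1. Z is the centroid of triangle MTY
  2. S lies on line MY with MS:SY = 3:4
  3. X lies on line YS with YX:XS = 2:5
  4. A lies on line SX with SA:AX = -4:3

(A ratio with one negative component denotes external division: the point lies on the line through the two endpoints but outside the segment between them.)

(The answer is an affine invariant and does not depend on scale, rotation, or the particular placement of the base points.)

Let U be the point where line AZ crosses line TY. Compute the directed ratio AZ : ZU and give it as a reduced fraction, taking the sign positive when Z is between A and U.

Work in coordinates with Y = (0, 0), T = (1, 0), M = (0, 1).
1. Z is the centroid of triangle MTY ⇒ Z = (1/3, 1/3)
2. S lies on line MY with MS:SY = 3:4 ⇒ S = (0, 4/7)
3. X lies on line YS with YX:XS = 2:5 ⇒ X = (0, 8/49)
4. A lies on line SX with SA:AX = -4:3 ⇒ A = (0, -52/49)
line AZ meets TY at U = (52/205, 0)
Z = A + t·(U−A) with t = 205/156, so AZ:ZU = 205/156:-49/156

AZ:ZU = -205/49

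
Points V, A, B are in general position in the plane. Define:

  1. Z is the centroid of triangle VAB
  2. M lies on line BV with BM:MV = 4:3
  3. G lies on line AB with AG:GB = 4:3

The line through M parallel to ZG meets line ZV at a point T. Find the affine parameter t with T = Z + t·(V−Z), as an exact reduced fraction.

t = 13/7

Choose coordinates V = (0, 0), A = (1, 0), B = (0, 1).
1. Z is the centroid of triangle VAB ⇒ Z = (1/3, 1/3)
2. M lies on line BV with BM:MV = 4:3 ⇒ M = (0, 3/7)
3. G lies on line AB with AG:GB = 4:3 ⇒ G = (3/7, 4/7)
through M parallel to ZG: direction (2/21, 5/21); meets ZV at T = (-2/7, -2/7)
T = Z + t·(V−Z) with t = 13/7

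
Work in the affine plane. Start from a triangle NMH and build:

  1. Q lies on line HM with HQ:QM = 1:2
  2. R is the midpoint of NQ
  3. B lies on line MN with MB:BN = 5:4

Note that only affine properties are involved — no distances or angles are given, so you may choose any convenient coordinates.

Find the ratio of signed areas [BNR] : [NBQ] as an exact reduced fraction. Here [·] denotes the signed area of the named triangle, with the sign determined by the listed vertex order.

Assign N = (0, 0), M = (1, 0), H = (0, 1) — the answer is frame-independent, so this choice is without loss of generality.
1. Q lies on line HM with HQ:QM = 1:2 ⇒ Q = (1/3, 2/3)
2. R is the midpoint of NQ ⇒ R = (1/6, 1/3)
3. B lies on line MN with MB:BN = 5:4 ⇒ B = (4/9, 0)
2·[BNR] = -4/27, 2·[NBQ] = 8/27
[BNR]:[NBQ] = -4/27:8/27 = -1/2

[BNR]:[NBQ] = -1/2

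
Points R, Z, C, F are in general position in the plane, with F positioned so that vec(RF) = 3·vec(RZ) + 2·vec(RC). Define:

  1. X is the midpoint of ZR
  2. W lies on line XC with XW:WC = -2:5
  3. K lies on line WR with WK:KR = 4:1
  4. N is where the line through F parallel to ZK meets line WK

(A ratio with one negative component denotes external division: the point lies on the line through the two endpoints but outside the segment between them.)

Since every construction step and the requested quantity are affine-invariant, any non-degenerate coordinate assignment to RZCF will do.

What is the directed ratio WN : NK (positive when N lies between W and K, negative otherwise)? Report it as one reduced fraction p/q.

Work in coordinates with R = (0, 0), Z = (1, 0), C = (0, 1), F = (3, 2).
1. X is the midpoint of ZR ⇒ X = (1/2, 0)
2. W lies on line XC with XW:WC = -2:5 ⇒ W = (5/6, -2/3)
3. K lies on line WR with WK:KR = 4:1 ⇒ K = (1/6, -2/15)
4. N is where the line through F parallel to ZK meets line WK ⇒ N = (-19/12, 19/15)
N = W + t·(K−W) with t = 29/8, so WN:NK = t:(1−t) = 29/8:-21/8

WN:NK = -29/21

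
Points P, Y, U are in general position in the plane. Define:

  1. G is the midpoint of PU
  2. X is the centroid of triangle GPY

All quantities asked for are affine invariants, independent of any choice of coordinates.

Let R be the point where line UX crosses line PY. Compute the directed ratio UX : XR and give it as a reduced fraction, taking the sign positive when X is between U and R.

Set P = (0, 0), Y = (1, 0), U = (0, 1); any affine frame gives the same invariant.
1. G is the midpoint of PU ⇒ G = (0, 1/2)
2. X is the centroid of triangle GPY ⇒ X = (1/3, 1/6)
line UX meets PY at R = (2/5, 0)
X = U + t·(R−U) with t = 5/6, so UX:XR = 5/6:1/6

UX:XR = 5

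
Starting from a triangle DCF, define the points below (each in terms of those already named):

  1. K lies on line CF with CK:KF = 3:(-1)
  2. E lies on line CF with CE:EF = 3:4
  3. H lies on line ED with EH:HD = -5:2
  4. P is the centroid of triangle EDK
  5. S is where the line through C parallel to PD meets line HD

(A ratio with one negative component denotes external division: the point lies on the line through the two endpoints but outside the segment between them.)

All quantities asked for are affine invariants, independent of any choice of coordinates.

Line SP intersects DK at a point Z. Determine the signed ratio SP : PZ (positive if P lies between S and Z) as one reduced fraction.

Choose coordinates D = (0, 0), C = (1, 0), F = (0, 1).
1. K lies on line CF with CK:KF = 3:(-1) ⇒ K = (-1/2, 3/2)
2. E lies on line CF with CE:EF = 3:4 ⇒ E = (4/7, 3/7)
3. H lies on line ED with EH:HD = -5:2 ⇒ H = (-8/21, -2/7)
4. P is the centroid of triangle EDK ⇒ P = (1/42, 9/14)
5. S is where the line through C parallel to PD meets line HD ⇒ S = (36/35, 27/35)
line SP meets DK at Z = (-9/44, 27/44)
P = S + t·(Z−S) with t = 22/27, so SP:PZ = 22/27:5/27

SP:PZ = 22/5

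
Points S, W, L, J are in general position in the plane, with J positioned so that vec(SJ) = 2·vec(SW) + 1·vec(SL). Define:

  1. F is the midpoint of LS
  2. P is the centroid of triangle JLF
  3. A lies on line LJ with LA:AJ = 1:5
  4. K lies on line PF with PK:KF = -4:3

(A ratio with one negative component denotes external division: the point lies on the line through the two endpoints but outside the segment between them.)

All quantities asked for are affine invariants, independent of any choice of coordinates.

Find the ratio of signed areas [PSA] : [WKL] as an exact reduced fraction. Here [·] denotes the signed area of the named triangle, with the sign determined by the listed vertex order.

[PSA]:[WKL] = 1/9

Assign S = (0, 0), W = (1, 0), L = (0, 1), J = (2, 1) — the answer is frame-independent, so this choice is without loss of generality.
1. F is the midpoint of LS ⇒ F = (0, 1/2)
2. P is the centroid of triangle JLF ⇒ P = (2/3, 5/6)
3. A lies on line LJ with LA:AJ = 1:5 ⇒ A = (1/3, 1)
4. K lies on line PF with PK:KF = -4:3 ⇒ K = (-2, -1/2)
2·[PSA] = -7/18, 2·[WKL] = -7/2
[PSA]:[WKL] = -7/18:-7/2 = 1/9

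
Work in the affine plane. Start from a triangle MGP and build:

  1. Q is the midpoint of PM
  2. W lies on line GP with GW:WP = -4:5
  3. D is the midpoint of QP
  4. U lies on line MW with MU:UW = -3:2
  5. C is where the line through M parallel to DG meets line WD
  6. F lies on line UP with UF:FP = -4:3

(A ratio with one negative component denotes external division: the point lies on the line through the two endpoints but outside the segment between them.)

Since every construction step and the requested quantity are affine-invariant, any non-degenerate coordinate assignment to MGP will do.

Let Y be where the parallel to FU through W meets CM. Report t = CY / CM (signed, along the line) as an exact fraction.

t = 5/21

Work in coordinates with M = (0, 0), G = (1, 0), P = (0, 1).
1. Q is the midpoint of PM ⇒ Q = (0, 1/2)
2. W lies on line GP with GW:WP = -4:5 ⇒ W = (5, -4)
3. D is the midpoint of QP ⇒ D = (0, 3/4)
4. U lies on line MW with MU:UW = -3:2 ⇒ U = (15, -12)
5. C is where the line through M parallel to DG meets line WD ⇒ C = (15/4, -45/16)
6. F lies on line UP with UF:FP = -4:3 ⇒ F = (-45, 40)
through W parallel to FU: direction (60, -52); meets CM at Y = (20/7, -15/7)
Y = C + t·(M−C) with t = 5/21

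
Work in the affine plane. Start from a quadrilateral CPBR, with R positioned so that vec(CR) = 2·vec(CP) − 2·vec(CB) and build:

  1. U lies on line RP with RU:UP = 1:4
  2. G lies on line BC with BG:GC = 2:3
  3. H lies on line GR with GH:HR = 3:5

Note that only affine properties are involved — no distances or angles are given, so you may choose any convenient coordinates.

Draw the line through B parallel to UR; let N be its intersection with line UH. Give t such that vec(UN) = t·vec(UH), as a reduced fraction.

Choose coordinates C = (0, 0), P = (1, 0), B = (0, 1), R = (2, -2).
1. U lies on line RP with RU:UP = 1:4 ⇒ U = (9/5, -8/5)
2. G lies on line BC with BG:GC = 2:3 ⇒ G = (0, 3/5)
3. H lies on line GR with GH:HR = 3:5 ⇒ H = (3/4, -3/8)
through B parallel to UR: direction (1/5, -2/5); meets UH at N = (3/5, -1/5)
N = U + t·(H−U) with t = 8/7

t = 8/7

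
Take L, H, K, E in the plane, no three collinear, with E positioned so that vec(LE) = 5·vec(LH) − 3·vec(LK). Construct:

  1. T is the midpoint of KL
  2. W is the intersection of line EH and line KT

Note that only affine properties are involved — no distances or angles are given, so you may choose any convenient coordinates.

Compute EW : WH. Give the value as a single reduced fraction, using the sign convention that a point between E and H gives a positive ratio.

EW:WH = -5

Choose coordinates L = (0, 0), H = (1, 0), K = (0, 1), E = (5, -3).
1. T is the midpoint of KL ⇒ T = (0, 1/2)
2. W is the intersection of line EH and line KT ⇒ W = (0, 3/4)
W = E + t·(H−E) with t = 5/4, so EW:WH = t:(1−t) = 5/4:-1/4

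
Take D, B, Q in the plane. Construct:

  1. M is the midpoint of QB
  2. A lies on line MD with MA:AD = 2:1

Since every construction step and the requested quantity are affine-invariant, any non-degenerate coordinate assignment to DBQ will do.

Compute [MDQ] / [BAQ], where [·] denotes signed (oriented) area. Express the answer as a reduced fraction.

Work in coordinates with D = (0, 0), B = (1, 0), Q = (0, 1).
1. M is the midpoint of QB ⇒ M = (1/2, 1/2)
2. A lies on line MD with MA:AD = 2:1 ⇒ A = (1/6, 1/6)
2·[MDQ] = -1/2, 2·[BAQ] = -2/3
[MDQ]:[BAQ] = -1/2:-2/3 = 3/4

[MDQ]:[BAQ] = 3/4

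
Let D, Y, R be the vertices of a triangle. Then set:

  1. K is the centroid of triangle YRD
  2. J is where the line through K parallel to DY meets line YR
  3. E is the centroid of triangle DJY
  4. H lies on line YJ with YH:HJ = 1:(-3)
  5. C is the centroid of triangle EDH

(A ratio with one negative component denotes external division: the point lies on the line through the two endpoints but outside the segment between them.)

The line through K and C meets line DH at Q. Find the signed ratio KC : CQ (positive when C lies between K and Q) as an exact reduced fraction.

KC:CQ = 5

Choose coordinates D = (0, 0), Y = (1, 0), R = (0, 1).
1. K is the centroid of triangle YRD ⇒ K = (1/3, 1/3)
2. J is where the line through K parallel to DY meets line YR ⇒ J = (2/3, 1/3)
3. E is the centroid of triangle DJY ⇒ E = (5/9, 1/9)
4. H lies on line YJ with YH:HJ = 1:(-3) ⇒ H = (7/6, -1/6)
5. C is the centroid of triangle EDH ⇒ C = (31/54, -1/54)
line KC meets DH at Q = (28/45, -4/45)
C = K + t·(Q−K) with t = 5/6, so KC:CQ = 5/6:1/6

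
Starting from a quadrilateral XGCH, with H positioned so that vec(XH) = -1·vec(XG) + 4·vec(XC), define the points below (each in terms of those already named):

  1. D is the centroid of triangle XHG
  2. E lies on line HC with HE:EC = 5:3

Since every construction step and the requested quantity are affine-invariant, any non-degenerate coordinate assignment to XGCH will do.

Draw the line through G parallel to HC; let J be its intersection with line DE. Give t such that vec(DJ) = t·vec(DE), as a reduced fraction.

Set X = (0, 0), G = (1, 0), C = (0, 1), H = (-1, 4); any affine frame gives the same invariant.
1. D is the centroid of triangle XHG ⇒ D = (0, 4/3)
2. E lies on line HC with HE:EC = 5:3 ⇒ E = (-3/8, 17/8)
through G parallel to HC: direction (1, -3); meets DE at J = (15/8, -21/8)
J = D + t·(E−D) with t = -5

t = -5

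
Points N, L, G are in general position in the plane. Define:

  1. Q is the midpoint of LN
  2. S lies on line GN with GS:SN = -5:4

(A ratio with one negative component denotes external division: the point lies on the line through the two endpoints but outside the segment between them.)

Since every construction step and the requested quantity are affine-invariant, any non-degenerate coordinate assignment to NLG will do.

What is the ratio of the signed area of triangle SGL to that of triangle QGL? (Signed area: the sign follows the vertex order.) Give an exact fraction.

Set N = (0, 0), L = (1, 0), G = (0, 1); any affine frame gives the same invariant.
1. Q is the midpoint of LN ⇒ Q = (1/2, 0)
2. S lies on line GN with GS:SN = -5:4 ⇒ S = (0, -4)
2·[SGL] = -5, 2·[QGL] = -1/2
[SGL]:[QGL] = -5:-1/2 = 10

[SGL]:[QGL] = 10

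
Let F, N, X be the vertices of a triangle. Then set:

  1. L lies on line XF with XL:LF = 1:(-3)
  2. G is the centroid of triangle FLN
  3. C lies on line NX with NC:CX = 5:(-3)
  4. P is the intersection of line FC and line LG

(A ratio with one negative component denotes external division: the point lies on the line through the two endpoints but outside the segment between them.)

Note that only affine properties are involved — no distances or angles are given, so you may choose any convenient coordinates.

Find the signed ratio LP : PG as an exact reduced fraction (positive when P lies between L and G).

Work in coordinates with F = (0, 0), N = (1, 0), X = (0, 1).
1. L lies on line XF with XL:LF = 1:(-3) ⇒ L = (0, 3/2)
2. G is the centroid of triangle FLN ⇒ G = (1/3, 1/2)
3. C lies on line NX with NC:CX = 5:(-3) ⇒ C = (-3/2, 5/2)
4. P is the intersection of line FC and line LG ⇒ P = (9/8, -15/8)
P = L + t·(G−L) with t = 27/8, so LP:PG = t:(1−t) = 27/8:-19/8

LP:PG = -27/19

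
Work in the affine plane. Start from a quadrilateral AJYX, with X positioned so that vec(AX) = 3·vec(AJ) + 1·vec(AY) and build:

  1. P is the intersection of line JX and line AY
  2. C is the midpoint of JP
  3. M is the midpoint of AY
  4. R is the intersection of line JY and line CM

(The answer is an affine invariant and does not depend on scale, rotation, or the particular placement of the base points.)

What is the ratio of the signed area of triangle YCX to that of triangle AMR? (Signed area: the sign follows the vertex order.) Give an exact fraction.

[YCX]:[AMR] = 15/2

Work in coordinates with A = (0, 0), J = (1, 0), Y = (0, 1), X = (3, 1).
1. P is the intersection of line JX and line AY ⇒ P = (0, -1/2)
2. C is the midpoint of JP ⇒ C = (1/2, -1/4)
3. M is the midpoint of AY ⇒ M = (0, 1/2)
4. R is the intersection of line JY and line CM ⇒ R = (-1, 2)
2·[YCX] = 15/4, 2·[AMR] = 1/2
[YCX]:[AMR] = 15/4:1/2 = 15/2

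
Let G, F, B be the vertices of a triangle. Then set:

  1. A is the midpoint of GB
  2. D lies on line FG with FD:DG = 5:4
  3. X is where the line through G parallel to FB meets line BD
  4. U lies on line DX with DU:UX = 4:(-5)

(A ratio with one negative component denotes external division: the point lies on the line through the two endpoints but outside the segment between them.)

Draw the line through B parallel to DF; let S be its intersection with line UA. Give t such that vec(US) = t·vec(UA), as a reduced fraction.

t = 22/27

Set G = (0, 0), F = (1, 0), B = (0, 1); any affine frame gives the same invariant.
1. A is the midpoint of GB ⇒ A = (0, 1/2)
2. D lies on line FG with FD:DG = 5:4 ⇒ D = (4/9, 0)
3. X is where the line through G parallel to FB meets line BD ⇒ X = (4/5, -4/5)
4. U lies on line DX with DU:UX = 4:(-5) ⇒ U = (-44/45, 16/5)
through B parallel to DF: direction (5/9, 0); meets UA at S = (-44/243, 1)
S = U + t·(A−U) with t = 22/27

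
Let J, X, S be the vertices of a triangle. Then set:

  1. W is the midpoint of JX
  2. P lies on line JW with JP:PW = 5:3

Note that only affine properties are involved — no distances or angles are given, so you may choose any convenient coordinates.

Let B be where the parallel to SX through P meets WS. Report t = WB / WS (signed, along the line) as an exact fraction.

t = -3/8

Set J = (0, 0), X = (1, 0), S = (0, 1); any affine frame gives the same invariant.
1. W is the midpoint of JX ⇒ W = (1/2, 0)
2. P lies on line JW with JP:PW = 5:3 ⇒ P = (5/16, 0)
through P parallel to SX: direction (1, -1); meets WS at B = (11/16, -3/8)
B = W + t·(S−W) with t = -3/8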